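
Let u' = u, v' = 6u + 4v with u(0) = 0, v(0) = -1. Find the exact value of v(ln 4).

A = [[1,0],[6,4]]; eigenvalues λ = 4, 1.
Eigenvectors: (0,-1) for λ=4, (1,-2) for λ=1.
From the initial condition, c_1 = 1, c_2 = 0.
v(ln 4) = (1)(4^4)(-1) + (0)(4^1)(-2) = -256.

-256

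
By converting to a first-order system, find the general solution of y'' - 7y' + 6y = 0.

Let x_1 = y, x_2 = y'. Then x_1' = x_2 and x_2' = -6x_1 + 7x_2.
A = [[0,1],[-6,7]]; det(A-λI) = λ^2 - 7λ + 6.
Eigenvalues λ = 6, 1 with eigenvectors (1,6), (1,1).

y(t) = c_1e^(6t) + c_2e^(t)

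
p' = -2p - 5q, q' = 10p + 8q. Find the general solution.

Coefficient matrix A = [[-2, -5], [10, 8]].
Characteristic polynomial det(A - λI) = λ^2 - 6λ + 34 = 0.
Eigenvalues λ = 3 ± 5i (complex conjugate pair).
For λ=3+5i: an eigenvector is (-1,1) - i(0,-1) = (-1, 1 + i).
A real fundamental pair from Re and Im of e^((3+5i)t)v: X_1 = e^(3t)(cos(5t)·(-1,1) + sin(5t)·(0,-1)), X_2 = e^(3t)(sin(5t)·(-1,1) - cos(5t)·(0,-1)).
General solution: C_1X_1 + C_2X_2.

p(t) = -C_1e^(3t)cos(5t) - C_2e^(3t)sin(5t), q(t) = -C_1e^(3t)sin(5t) + C_1e^(3t)cos(5t) + C_2e^(3t)sin(5t) + C_2e^(3t)cos(5t)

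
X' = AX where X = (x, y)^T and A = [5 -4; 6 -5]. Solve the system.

Coefficient matrix A = [[5, -4], [6, -5]].
Characteristic polynomial det(A - λI) = λ^2 - 1 = 0.
Eigenvalues λ = 1, -1.
For λ=1: (A-λI) row 1 is [4, -4], so an eigenvector is (-1, -1).
For λ=-1: (A-λI) row 1 is [6, -4], so an eigenvector is (-2, -3).
General solution: c_1e^(t)(-1,-1) + c_2e^(-t)(-2,-3).

x(t) = -c_1e^(t) - 2c_2e^(-t), y(t) = -c_1e^(t) - 3c_2e^(-t)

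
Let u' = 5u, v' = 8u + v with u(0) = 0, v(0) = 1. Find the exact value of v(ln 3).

3

A = [[5,0],[8,1]]; eigenvalues λ = 5, 1.
Eigenvectors: (1,2) for λ=5, (0,1) for λ=1.
From the initial condition, c_1 = 0, c_2 = 1.
v(ln 3) = (0)(3^5)(2) + (1)(3^1)(1) = 3.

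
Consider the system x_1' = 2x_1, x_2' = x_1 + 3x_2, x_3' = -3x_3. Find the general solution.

Coefficient matrix A = [[2, 0, 0], [1, 3, 0], [0, 0, -3]].
det(A - λI) = 0 gives eigenvalues λ = 2, 3, -3.
For λ=2: eigenvector (1,-1,0).
For λ=3: eigenvector (0,1,0).
For λ=-3: eigenvector (0,0,1).
General solution: c_1e^(2t)(1,-1,0) + c_2e^(3t)(0,1,0) + c_3e^(-3t)(0,0,1).

x_1(t) = c_1e^(2t), x_2(t) = -c_1e^(2t) + c_2e^(3t), x_3(t) = c_3e^(-3t)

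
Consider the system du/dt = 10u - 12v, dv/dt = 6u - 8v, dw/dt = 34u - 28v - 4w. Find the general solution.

u(t) = K_1e^(-2t) + 2K_2e^(4t), v(t) = K_1e^(-2t) + K_2e^(4t), w(t) = 3K_1e^(-2t) + 5K_2e^(4t) + K_3e^(-4t)

Coefficient matrix A = [[10, -12, 0], [6, -8, 0], [34, -28, -4]].
det(A - λI) = 0 gives eigenvalues λ = -2, 4, -4.
For λ=-2: eigenvector (1,1,3).
For λ=4: eigenvector (2,1,5).
For λ=-4: eigenvector (0,0,1).
General solution: K_1e^(-2t)(1,1,3) + K_2e^(4t)(2,1,5) + K_3e^(-4t)(0,0,1).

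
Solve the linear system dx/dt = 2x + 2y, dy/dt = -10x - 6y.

Coefficient matrix A = [[2, 2], [-10, -6]].
Characteristic polynomial det(A - λI) = λ^2 + 4λ + 8 = 0.
Eigenvalues λ = -2 ± 2i (complex conjugate pair).
For λ=-2+2i: an eigenvector is (1,-2) - i(0,-1) = (1, -2 + i).
A real fundamental pair from Re and Im of e^((-2+2i)t)v: X_1 = e^(-2t)(cos(2t)·(1,-2) + sin(2t)·(0,-1)), X_2 = e^(-2t)(sin(2t)·(1,-2) - cos(2t)·(0,-1)).
General solution: K_1X_1 + K_2X_2.

x(t) = K_1e^(-2t)cos(2t) + K_2e^(-2t)sin(2t), y(t) = -K_1e^(-2t)sin(2t) - 2K_1e^(-2t)cos(2t) - 2K_2e^(-2t)sin(2t) + K_2e^(-2t)cos(2t)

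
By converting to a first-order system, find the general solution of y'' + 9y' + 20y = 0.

y(t) = C_1e^(-5t) + C_2e^(-4t)

Let x_1 = y, x_2 = y'. Then x_1' = x_2 and x_2' = -20x_1 - 9x_2.
A = [[0,1],[-20,-9]]; det(A-λI) = λ^2 + 9λ + 20.
Eigenvalues λ = -5, -4 with eigenvectors (1,-5), (1,-4).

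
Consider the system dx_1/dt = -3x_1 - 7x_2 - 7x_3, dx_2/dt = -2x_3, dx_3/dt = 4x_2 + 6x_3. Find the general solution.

x_1(t) = K_1e^(-3t) - K_3e^(4t), x_2(t) = K_2e^(2t) - K_3e^(4t), x_3(t) = -K_2e^(2t) + 2K_3e^(4t)

Coefficient matrix A = [[-3, -7, -7], [0, 0, -2], [0, 4, 6]].
det(A - λI) = 0 gives eigenvalues λ = -3, 2, 4.
For λ=-3: eigenvector (1,0,0).
For λ=2: eigenvector (0,1,-1).
For λ=4: eigenvector (-1,-1,2).
General solution: K_1e^(-3t)(1,0,0) + K_2e^(2t)(0,1,-1) + K_3e^(4t)(-1,-1,2).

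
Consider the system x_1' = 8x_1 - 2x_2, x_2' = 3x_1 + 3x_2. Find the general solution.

x_1(t) = -2K_1e^(5t) + K_2e^(6t), x_2(t) = -3K_1e^(5t) + K_2e^(6t)

Coefficient matrix A = [[8, -2], [3, 3]].
Characteristic polynomial det(A - λI) = λ^2 - 11λ + 30 = 0.
Eigenvalues λ = 5, 6.
For λ=5: (A-λI) row 1 is [3, -2], so an eigenvector is (-2, -3).
For λ=6: (A-λI) row 1 is [2, -2], so an eigenvector is (1, 1).
General solution: K_1e^(5t)(-2,-3) + K_2e^(6t)(1,1).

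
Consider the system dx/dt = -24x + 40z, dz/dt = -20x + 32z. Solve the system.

x(t) = -c_1e^(4t)sin(4t) + 3c_1e^(4t)cos(4t) + 3c_2e^(4t)sin(4t) + c_2e^(4t)cos(4t), z(t) = -c_1e^(4t)sin(4t) + 2c_1e^(4t)cos(4t) + 2c_2e^(4t)sin(4t) + c_2e^(4t)cos(4t)

Coefficient matrix A = [[-24, 40], [-20, 32]].
Characteristic polynomial det(A - λI) = λ^2 - 8λ + 32 = 0.
Eigenvalues λ = 4 ± 4i (complex conjugate pair).
For λ=4+4i: an eigenvector is (3,2) - i(-1,-1) = (3 + i, 2 + i).
A real fundamental pair from Re and Im of e^((4+4i)t)v: X_1 = e^(4t)(cos(4t)·(3,2) + sin(4t)·(-1,-1)), X_2 = e^(4t)(sin(4t)·(3,2) - cos(4t)·(-1,-1)).
General solution: c_1X_1 + c_2X_2.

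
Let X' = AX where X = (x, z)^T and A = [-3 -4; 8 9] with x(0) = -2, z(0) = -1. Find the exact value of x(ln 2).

A = [[-3,-4],[8,9]]; eigenvalues λ = 1, 5.
Eigenvectors: (-1,1) for λ=1, (-1,2) for λ=5.
From the initial condition, c_1 = 5, c_2 = -3.
x(ln 2) = (5)(2^1)(-1) + (-3)(2^5)(-1) = 86.

86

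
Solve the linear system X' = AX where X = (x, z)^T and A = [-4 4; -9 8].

x(t) = 2c_1e^(2t) + 2c_2te^(2t) - c_2e^(2t), z(t) = 3c_1e^(2t) + 3c_2te^(2t) - c_2e^(2t)

Coefficient matrix A = [[-4, 4], [-9, 8]].
Characteristic polynomial det(A - λI) = λ^2 - 4λ + 4 = 0.
Single eigenvalue λ = 2 with algebraic multiplicity 2.
Eigenvector v = (2,3); generalized eigenvector w with (A-λI)w=v is (-1,-1).
General solution: e^(2t)[c_1·v + c_2·(t·v + w)].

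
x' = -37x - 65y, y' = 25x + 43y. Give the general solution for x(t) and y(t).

x(t) = -3c_1e^(3t)sin(5t) + 2c_1e^(3t)cos(5t) + 2c_2e^(3t)sin(5t) + 3c_2e^(3t)cos(5t), y(t) = 2c_1e^(3t)sin(5t) - c_1e^(3t)cos(5t) - c_2e^(3t)sin(5t) - 2c_2e^(3t)cos(5t)

Coefficient matrix A = [[-37, -65], [25, 43]].
Characteristic polynomial det(A - λI) = λ^2 - 6λ + 34 = 0.
Eigenvalues λ = 3 ± 5i (complex conjugate pair).
For λ=3+5i: an eigenvector is (2,-1) - i(-3,2) = (2 + 3i, -1 - 2i).
A real fundamental pair from Re and Im of e^((3+5i)t)v: X_1 = e^(3t)(cos(5t)·(2,-1) + sin(5t)·(-3,2)), X_2 = e^(3t)(sin(5t)·(2,-1) - cos(5t)·(-3,2)).
General solution: c_1X_1 + c_2X_2.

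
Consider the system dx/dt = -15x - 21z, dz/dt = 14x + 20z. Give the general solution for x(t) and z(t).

Coefficient matrix A = [[-15, -21], [14, 20]].
Characteristic polynomial det(A - λI) = λ^2 - 5λ - 6 = 0.
Eigenvalues λ = 6, -1.
For λ=6: (A-λI) row 1 is [-21, -21], so an eigenvector is (-1, 1).
For λ=-1: (A-λI) row 1 is [-14, -21], so an eigenvector is (3, -2).
General solution: C_1e^(6t)(-1,1) + C_2e^(-t)(3,-2).

x(t) = -C_1e^(6t) + 3C_2e^(-t), z(t) = C_1e^(6t) - 2C_2e^(-t)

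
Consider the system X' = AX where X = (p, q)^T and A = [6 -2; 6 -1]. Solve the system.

Coefficient matrix A = [[6, -2], [6, -1]].
Characteristic polynomial det(A - λI) = λ^2 - 5λ + 6 = 0.
Eigenvalues λ = 3, 2.
For λ=3: (A-λI) row 1 is [3, -2], so an eigenvector is (2, 3).
For λ=2: (A-λI) row 1 is [4, -2], so an eigenvector is (-1, -2).
General solution: K_1e^(3t)(2,3) + K_2e^(2t)(-1,-2).

p(t) = 2K_1e^(3t) - K_2e^(2t), q(t) = 3K_1e^(3t) - 2K_2e^(2t)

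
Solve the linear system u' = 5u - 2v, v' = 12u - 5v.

u(t) = C_1e^(t) - C_2e^(-t), v(t) = 2C_1e^(t) - 3C_2e^(-t)

Coefficient matrix A = [[5, -2], [12, -5]].
Characteristic polynomial det(A - λI) = λ^2 - 1 = 0.
Eigenvalues λ = 1, -1.
For λ=1: (A-λI) row 1 is [4, -2], so an eigenvector is (1, 2).
For λ=-1: (A-λI) row 1 is [6, -2], so an eigenvector is (-1, -3).
General solution: C_1e^(t)(1,2) + C_2e^(-t)(-1,-3).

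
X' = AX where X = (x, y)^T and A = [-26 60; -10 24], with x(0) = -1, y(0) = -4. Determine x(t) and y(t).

Coefficient matrix A = [[-26, 60], [-10, 24]].
Characteristic polynomial det(A - λI) = λ^2 + 2λ - 24 = 0.
Eigenvalues λ = 4, -6.
For λ=4: (A-λI) row 1 is [-30, 60], so an eigenvector is (2, 1).
For λ=-6: (A-λI) row 1 is [-20, 60], so an eigenvector is (3, 1).
General solution: c_1e^(4t)(2,1) + c_2e^(-6t)(3,1).
Applying x(0)=-1, y(0)=-4 gives c_1=-11, c_2=7.

x(t) = -22e^(4t) + 21e^(-6t), y(t) = -11e^(4t) + 7e^(-6t)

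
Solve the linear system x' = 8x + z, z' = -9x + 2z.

Coefficient matrix A = [[8, 1], [-9, 2]].
Characteristic polynomial det(A - λI) = λ^2 - 10λ + 25 = 0.
Single eigenvalue λ = 5 with algebraic multiplicity 2.
Eigenvector v = (1,-3); generalized eigenvector w with (A-λI)w=v is (1,-2).
General solution: e^(5t)[K_1·v + K_2·(t·v + w)].

x(t) = K_1e^(5t) + K_2te^(5t) + K_2e^(5t), z(t) = -3K_1e^(5t) - 3K_2te^(5t) - 2K_2e^(5t)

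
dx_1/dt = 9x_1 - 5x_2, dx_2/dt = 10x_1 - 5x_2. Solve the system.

x_1(t) = -2K_1e^(2t)sin(t) - K_1e^(2t)cos(t) - K_2e^(2t)sin(t) + 2K_2e^(2t)cos(t), x_2(t) = -3K_1e^(2t)sin(t) - K_1e^(2t)cos(t) - K_2e^(2t)sin(t) + 3K_2e^(2t)cos(t)

Coefficient matrix A = [[9, -5], [10, -5]].
Characteristic polynomial det(A - λI) = λ^2 - 4λ + 5 = 0.
Eigenvalues λ = 2 ± i (complex conjugate pair).
For λ=2+i: an eigenvector is (-1,-1) - i(-2,-3) = (-1 + 2i, -1 + 3i).
A real fundamental pair from Re and Im of e^((2+i)t)v: X_1 = e^(2t)(cos(t)·(-1,-1) + sin(t)·(-2,-3)), X_2 = e^(2t)(sin(t)·(-1,-1) - cos(t)·(-2,-3)).
General solution: K_1X_1 + K_2X_2.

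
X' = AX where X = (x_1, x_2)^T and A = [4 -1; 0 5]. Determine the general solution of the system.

x_1(t) = -c_1e^(5t) + c_2e^(4t), x_2(t) = c_1e^(5t)

Coefficient matrix A = [[4, -1], [0, 5]].
Characteristic polynomial det(A - λI) = λ^2 - 9λ + 20 = 0.
Eigenvalues λ = 5, 4.
For λ=5: (A-λI) row 1 is [-1, -1], so an eigenvector is (-1, 1).
For λ=4: (A-λI) row 1 is [0, -1], so an eigenvector is (1, 0).
General solution: c_1e^(5t)(-1,1) + c_2e^(4t)(1,0).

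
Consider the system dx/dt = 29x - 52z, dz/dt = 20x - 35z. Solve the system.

Coefficient matrix A = [[29, -52], [20, -35]].
Characteristic polynomial det(A - λI) = λ^2 + 6λ + 25 = 0.
Eigenvalues λ = -3 ± 4i (complex conjugate pair).
For λ=-3+4i: an eigenvector is (2,1) - i(3,2) = (2 - 3i, 1 - 2i).
A real fundamental pair from Re and Im of e^((-3+4i)t)v: X_1 = e^(-3t)(cos(4t)·(2,1) + sin(4t)·(3,2)), X_2 = e^(-3t)(sin(4t)·(2,1) - cos(4t)·(3,2)).
General solution: C_1X_1 + C_2X_2.

x(t) = 3C_1e^(-3t)sin(4t) + 2C_1e^(-3t)cos(4t) + 2C_2e^(-3t)sin(4t) - 3C_2e^(-3t)cos(4t), z(t) = 2C_1e^(-3t)sin(4t) + C_1e^(-3t)cos(4t) + C_2e^(-3t)sin(4t) - 2C_2e^(-3t)cos(4t)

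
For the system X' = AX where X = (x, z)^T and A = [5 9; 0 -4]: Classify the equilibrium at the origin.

saddle

A = [[5,9],[0,-4]]; det(A-λI) = λ^2 - λ - 20.
λ = 5, -4: opposite signs.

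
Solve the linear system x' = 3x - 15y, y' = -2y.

x(t) = 3c_1e^(-2t) - c_2e^(3t), y(t) = c_1e^(-2t)

Coefficient matrix A = [[3, -15], [0, -2]].
Characteristic polynomial det(A - λI) = λ^2 - λ - 6 = 0.
Eigenvalues λ = -2, 3.
For λ=-2: (A-λI) row 1 is [5, -15], so an eigenvector is (3, 1).
For λ=3: (A-λI) row 1 is [0, -15], so an eigenvector is (-1, 0).
General solution: c_1e^(-2t)(3,1) + c_2e^(3t)(-1,0).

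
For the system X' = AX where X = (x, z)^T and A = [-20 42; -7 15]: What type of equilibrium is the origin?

saddle

A = [[-20,42],[-7,15]]; det(A-λI) = λ^2 + 5λ - 6.
λ = 1, -6: opposite signs.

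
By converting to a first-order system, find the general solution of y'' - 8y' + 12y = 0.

Let x_1 = y, x_2 = y'. Then x_1' = x_2 and x_2' = -12x_1 + 8x_2.
A = [[0,1],[-12,8]]; det(A-λI) = λ^2 - 8λ + 12.
Eigenvalues λ = 6, 2 with eigenvectors (1,6), (1,2).

y(t) = c_1e^(6t) + c_2e^(2t)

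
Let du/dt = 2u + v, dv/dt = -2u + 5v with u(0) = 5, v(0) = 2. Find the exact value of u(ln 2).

16

A = [[2,1],[-2,5]]; eigenvalues λ = 3, 4.
Eigenvectors: (-1,-1) for λ=3, (-1,-2) for λ=4.
From the initial condition, c_1 = -8, c_2 = 3.
u(ln 2) = (-8)(2^3)(-1) + (3)(2^4)(-1) = 16.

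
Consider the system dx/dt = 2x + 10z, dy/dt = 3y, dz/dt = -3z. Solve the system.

Coefficient matrix A = [[2, 0, 10], [0, 3, 0], [0, 0, -3]].
det(A - λI) = 0 gives eigenvalues λ = 2, -3, 3.
For λ=2: eigenvector (1,0,0).
For λ=-3: eigenvector (-2,0,1).
For λ=3: eigenvector (0,1,0).
General solution: C_1e^(2t)(1,0,0) + C_2e^(-3t)(-2,0,1) + C_3e^(3t)(0,1,0).

x(t) = C_1e^(2t) - 2C_2e^(-3t), y(t) = C_3e^(3t), z(t) = C_2e^(-3t)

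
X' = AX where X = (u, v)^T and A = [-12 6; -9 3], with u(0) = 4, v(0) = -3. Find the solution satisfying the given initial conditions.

Coefficient matrix A = [[-12, 6], [-9, 3]].
Characteristic polynomial det(A - λI) = λ^2 + 9λ + 18 = 0.
Eigenvalues λ = -6, -3.
For λ=-6: (A-λI) row 1 is [-6, 6], so an eigenvector is (-1, -1).
For λ=-3: (A-λI) row 1 is [-9, 6], so an eigenvector is (-2, -3).
General solution: C_1e^(-6t)(-1,-1) + C_2e^(-3t)(-2,-3).
Applying u(0)=4, v(0)=-3 gives C_1=-18, C_2=7.

u(t) = -14e^(-3t) + 18e^(-6t), v(t) = -21e^(-3t) + 18e^(-6t)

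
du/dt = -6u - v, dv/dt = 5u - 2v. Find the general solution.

Coefficient matrix A = [[-6, -1], [5, -2]].
Characteristic polynomial det(A - λI) = λ^2 + 8λ + 17 = 0.
Eigenvalues λ = -4 ± i (complex conjugate pair).
For λ=-4+i: an eigenvector is (-1,2) - i(0,-1) = (-1, 2 + i).
A real fundamental pair from Re and Im of e^((-4+i)t)v: X_1 = e^(-4t)(cos(t)·(-1,2) + sin(t)·(0,-1)), X_2 = e^(-4t)(sin(t)·(-1,2) - cos(t)·(0,-1)).
General solution: K_1X_1 + K_2X_2.

u(t) = -K_1e^(-4t)cos(t) - K_2e^(-4t)sin(t), v(t) = -K_1e^(-4t)sin(t) + 2K_1e^(-4t)cos(t) + 2K_2e^(-4t)sin(t) + K_2e^(-4t)cos(t)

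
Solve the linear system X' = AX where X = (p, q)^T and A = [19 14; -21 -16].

Coefficient matrix A = [[19, 14], [-21, -16]].
Characteristic polynomial det(A - λI) = λ^2 - 3λ - 10 = 0.
Eigenvalues λ = 5, -2.
For λ=5: (A-λI) row 1 is [14, 14], so an eigenvector is (-1, 1).
For λ=-2: (A-λI) row 1 is [21, 14], so an eigenvector is (2, -3).
General solution: c_1e^(5t)(-1,1) + c_2e^(-2t)(2,-3).

p(t) = -c_1e^(5t) + 2c_2e^(-2t), q(t) = c_1e^(5t) - 3c_2e^(-2t)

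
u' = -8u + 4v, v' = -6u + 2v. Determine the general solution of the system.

u(t) = -2c_1e^(-2t) - c_2e^(-4t), v(t) = -3c_1e^(-2t) - c_2e^(-4t)

Coefficient matrix A = [[-8, 4], [-6, 2]].
Characteristic polynomial det(A - λI) = λ^2 + 6λ + 8 = 0.
Eigenvalues λ = -2, -4.
For λ=-2: (A-λI) row 1 is [-6, 4], so an eigenvector is (-2, -3).
For λ=-4: (A-λI) row 1 is [-4, 4], so an eigenvector is (-1, -1).
General solution: c_1e^(-2t)(-2,-3) + c_2e^(-4t)(-1,-1).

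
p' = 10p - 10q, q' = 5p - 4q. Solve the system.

Coefficient matrix A = [[10, -10], [5, -4]].
Characteristic polynomial det(A - λI) = λ^2 - 6λ + 10 = 0.
Eigenvalues λ = 3 ± i (complex conjugate pair).
For λ=3+i: an eigenvector is (3,2) - i(1,1) = (3 - i, 2 - i).
A real fundamental pair from Re and Im of e^((3+i)t)v: X_1 = e^(3t)(cos(t)·(3,2) + sin(t)·(1,1)), X_2 = e^(3t)(sin(t)·(3,2) - cos(t)·(1,1)).
General solution: K_1X_1 + K_2X_2.

p(t) = K_1e^(3t)sin(t) + 3K_1e^(3t)cos(t) + 3K_2e^(3t)sin(t) - K_2e^(3t)cos(t), q(t) = K_1e^(3t)sin(t) + 2K_1e^(3t)cos(t) + 2K_2e^(3t)sin(t) - K_2e^(3t)cos(t)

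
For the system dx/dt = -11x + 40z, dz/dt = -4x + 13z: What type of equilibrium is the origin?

unstable spiral

A = [[-11,40],[-4,13]]; det(A-λI) = λ^2 - 2λ + 17.
λ = 1 ± 4i: positive real part.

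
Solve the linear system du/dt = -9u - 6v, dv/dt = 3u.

Coefficient matrix A = [[-9, -6], [3, 0]].
Characteristic polynomial det(A - λI) = λ^2 + 9λ + 18 = 0.
Eigenvalues λ = -6, -3.
For λ=-6: (A-λI) row 1 is [-3, -6], so an eigenvector is (2, -1).
For λ=-3: (A-λI) row 1 is [-6, -6], so an eigenvector is (-1, 1).
General solution: C_1e^(-6t)(2,-1) + C_2e^(-3t)(-1,1).

u(t) = 2C_1e^(-6t) - C_2e^(-3t), v(t) = -C_1e^(-6t) + C_2e^(-3t)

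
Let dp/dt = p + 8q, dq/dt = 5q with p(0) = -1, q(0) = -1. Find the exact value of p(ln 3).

-483

A = [[1,8],[0,5]]; eigenvalues λ = 1, 5.
Eigenvectors: (-1,0) for λ=1, (2,1) for λ=5.
From the initial condition, c_1 = -1, c_2 = -1.
p(ln 3) = (-1)(3^1)(-1) + (-1)(3^5)(2) = -483.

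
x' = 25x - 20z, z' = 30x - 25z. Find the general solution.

Coefficient matrix A = [[25, -20], [30, -25]].
Characteristic polynomial det(A - λI) = λ^2 - 25 = 0.
Eigenvalues λ = -5, 5.
For λ=-5: (A-λI) row 1 is [30, -20], so an eigenvector is (2, 3).
For λ=5: (A-λI) row 1 is [20, -20], so an eigenvector is (1, 1).
General solution: c_1e^(-5t)(2,3) + c_2e^(5t)(1,1).

x(t) = 2c_1e^(-5t) + c_2e^(5t), z(t) = 3c_1e^(-5t) + c_2e^(5t)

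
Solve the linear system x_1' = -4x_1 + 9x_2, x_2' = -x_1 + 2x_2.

Coefficient matrix A = [[-4, 9], [-1, 2]].
Characteristic polynomial det(A - λI) = λ^2 + 2λ + 1 = 0.
Single eigenvalue λ = -1 with algebraic multiplicity 2.
Eigenvector v = (-3,-1); generalized eigenvector w with (A-λI)w=v is (1,0).
General solution: e^(-t)[c_1·v + c_2·(t·v + w)].

x_1(t) = -3c_1e^(-t) - 3c_2te^(-t) + c_2e^(-t), x_2(t) = -c_1e^(-t) - c_2te^(-t)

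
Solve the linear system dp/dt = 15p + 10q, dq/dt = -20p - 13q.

Coefficient matrix A = [[15, 10], [-20, -13]].
Characteristic polynomial det(A - λI) = λ^2 - 2λ + 5 = 0.
Eigenvalues λ = 1 ± 2i (complex conjugate pair).
For λ=1+2i: an eigenvector is (-1,1) - i(-2,3) = (-1 + 2i, 1 - 3i).
A real fundamental pair from Re and Im of e^((1+2i)t)v: X_1 = e^(t)(cos(2t)·(-1,1) + sin(2t)·(-2,3)), X_2 = e^(t)(sin(2t)·(-1,1) - cos(2t)·(-2,3)).
General solution: c_1X_1 + c_2X_2.

p(t) = -2c_1e^(t)sin(2t) - c_1e^(t)cos(2t) - c_2e^(t)sin(2t) + 2c_2e^(t)cos(2t), q(t) = 3c_1e^(t)sin(2t) + c_1e^(t)cos(2t) + c_2e^(t)sin(2t) - 3c_2e^(t)cos(2t)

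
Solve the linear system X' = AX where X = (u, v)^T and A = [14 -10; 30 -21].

u(t) = -2c_1e^(-t) + c_2e^(-6t), v(t) = -3c_1e^(-t) + 2c_2e^(-6t)

Coefficient matrix A = [[14, -10], [30, -21]].
Characteristic polynomial det(A - λI) = λ^2 + 7λ + 6 = 0.
Eigenvalues λ = -1, -6.
For λ=-1: (A-λI) row 1 is [15, -10], so an eigenvector is (-2, -3).
For λ=-6: (A-λI) row 1 is [20, -10], so an eigenvector is (1, 2).
General solution: c_1e^(-t)(-2,-3) + c_2e^(-6t)(1,2).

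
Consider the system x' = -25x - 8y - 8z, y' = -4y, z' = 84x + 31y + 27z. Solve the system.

Coefficient matrix A = [[-25, -8, -8], [0, -4, 0], [84, 31, 27]].
det(A - λI) = 0 gives eigenvalues λ = -4, -1, 3.
For λ=-4: eigenvector (0,1,-1).
For λ=-1: eigenvector (1,0,-3).
For λ=3: eigenvector (-2,0,7).
General solution: K_1e^(-4t)(0,1,-1) + K_2e^(-t)(1,0,-3) + K_3e^(3t)(-2,0,7).

x(t) = K_2e^(-t) - 2K_3e^(3t), y(t) = K_1e^(-4t), z(t) = -K_1e^(-4t) - 3K_2e^(-t) + 7K_3e^(3t)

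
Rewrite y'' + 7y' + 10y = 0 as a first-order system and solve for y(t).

y(t) = c_1e^(-5t) + c_2e^(-2t)

Let x_1 = y, x_2 = y'. Then x_1' = x_2 and x_2' = -10x_1 - 7x_2.
A = [[0,1],[-10,-7]]; det(A-λI) = λ^2 + 7λ + 10.
Eigenvalues λ = -5, -2 with eigenvectors (1,-5), (1,-2).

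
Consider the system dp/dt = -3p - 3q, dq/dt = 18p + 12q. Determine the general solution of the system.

p(t) = c_1e^(3t) + c_2e^(6t), q(t) = -2c_1e^(3t) - 3c_2e^(6t)

Coefficient matrix A = [[-3, -3], [18, 12]].
Characteristic polynomial det(A - λI) = λ^2 - 9λ + 18 = 0.
Eigenvalues λ = 3, 6.
For λ=3: (A-λI) row 1 is [-6, -3], so an eigenvector is (1, -2).
For λ=6: (A-λI) row 1 is [-9, -3], so an eigenvector is (1, -3).
General solution: c_1e^(3t)(1,-2) + c_2e^(6t)(1,-3).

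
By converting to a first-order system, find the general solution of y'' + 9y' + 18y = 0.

y(t) = c_1e^(-3t) + c_2e^(-6t)

Let x_1 = y, x_2 = y'. Then x_1' = x_2 and x_2' = -18x_1 - 9x_2.
A = [[0,1],[-18,-9]]; det(A-λI) = λ^2 + 9λ + 18.
Eigenvalues λ = -3, -6 with eigenvectors (1,-3), (1,-6).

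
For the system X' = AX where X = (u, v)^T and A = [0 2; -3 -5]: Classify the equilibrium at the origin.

A = [[0,2],[-3,-5]]; det(A-λI) = λ^2 + 5λ + 6.
λ = -3, -2: both negative.

stable node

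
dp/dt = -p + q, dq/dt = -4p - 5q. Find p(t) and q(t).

p(t) = C_1e^(-3t) + C_2te^(-3t) - C_2e^(-3t), q(t) = -2C_1e^(-3t) - 2C_2te^(-3t) + 3C_2e^(-3t)

Coefficient matrix A = [[-1, 1], [-4, -5]].
Characteristic polynomial det(A - λI) = λ^2 + 6λ + 9 = 0.
Single eigenvalue λ = -3 with algebraic multiplicity 2.
Eigenvector v = (1,-2); generalized eigenvector w with (A-λI)w=v is (-1,3).
General solution: e^(-3t)[C_1·v + C_2·(t·v + w)].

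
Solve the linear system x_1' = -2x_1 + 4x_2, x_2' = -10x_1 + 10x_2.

Coefficient matrix A = [[-2, 4], [-10, 10]].
Characteristic polynomial det(A - λI) = λ^2 - 8λ + 20 = 0.
Eigenvalues λ = 4 ± 2i (complex conjugate pair).
For λ=4+2i: an eigenvector is (-1,-2) - i(-1,-1) = (-1 + i, -2 + i).
A real fundamental pair from Re and Im of e^((4+2i)t)v: X_1 = e^(4t)(cos(2t)·(-1,-2) + sin(2t)·(-1,-1)), X_2 = e^(4t)(sin(2t)·(-1,-2) - cos(2t)·(-1,-1)).
General solution: C_1X_1 + C_2X_2.

x_1(t) = -C_1e^(4t)sin(2t) - C_1e^(4t)cos(2t) - C_2e^(4t)sin(2t) + C_2e^(4t)cos(2t), x_2(t) = -C_1e^(4t)sin(2t) - 2C_1e^(4t)cos(2t) - 2C_2e^(4t)sin(2t) + C_2e^(4t)cos(2t)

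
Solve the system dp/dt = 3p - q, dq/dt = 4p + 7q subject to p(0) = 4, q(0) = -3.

p(t) = -5te^(5t) + 4e^(5t), q(t) = 10te^(5t) - 3e^(5t)

Coefficient matrix A = [[3, -1], [4, 7]].
Characteristic polynomial det(A - λI) = λ^2 - 10λ + 25 = 0.
Single eigenvalue λ = 5 with algebraic multiplicity 2.
Eigenvector v = (-1,2); generalized eigenvector w with (A-λI)w=v is (0,1).
General solution: e^(5t)[K_1·v + K_2·(t·v + w)].
Applying p(0)=4, q(0)=-3 gives K_1=-4, K_2=5.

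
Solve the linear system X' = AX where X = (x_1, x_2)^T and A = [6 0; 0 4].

Coefficient matrix A = [[6, 0], [0, 4]].
Characteristic polynomial det(A - λI) = λ^2 - 10λ + 24 = 0.
Eigenvalues λ = 4, 6.
For λ=4: (A-λI) row 1 is [2, 0], so an eigenvector is (0, 1).
For λ=6: (A-λI) row 2 is [0, -2], so an eigenvector is (-1, 0).
General solution: K_1e^(4t)(0,1) + K_2e^(6t)(-1,0).

x_1(t) = -K_2e^(6t), x_2(t) = K_1e^(4t)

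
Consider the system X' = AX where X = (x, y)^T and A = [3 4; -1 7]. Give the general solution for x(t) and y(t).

x(t) = -2c_1e^(5t) - 2c_2te^(5t) - 3c_2e^(5t), y(t) = -c_1e^(5t) - c_2te^(5t) - 2c_2e^(5t)

Coefficient matrix A = [[3, 4], [-1, 7]].
Characteristic polynomial det(A - λI) = λ^2 - 10λ + 25 = 0.
Single eigenvalue λ = 5 with algebraic multiplicity 2.
Eigenvector v = (-2,-1); generalized eigenvector w with (A-λI)w=v is (-3,-2).
General solution: e^(5t)[c_1·v + c_2·(t·v + w)].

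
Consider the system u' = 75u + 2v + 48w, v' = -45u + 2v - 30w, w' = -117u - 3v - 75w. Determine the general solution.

u(t) = -2c_1e^(2t) + 5c_2e^(-3t) + 2c_3e^(3t), v(t) = c_1e^(2t) - 3c_2e^(-3t), w(t) = 3c_1e^(2t) - 8c_2e^(-3t) - 3c_3e^(3t)

Coefficient matrix A = [[75, 2, 48], [-45, 2, -30], [-117, -3, -75]].
det(A - λI) = 0 gives eigenvalues λ = 2, -3, 3.
For λ=2: eigenvector (-2,1,3).
For λ=-3: eigenvector (5,-3,-8).
For λ=3: eigenvector (2,0,-3).
General solution: c_1e^(2t)(-2,1,3) + c_2e^(-3t)(5,-3,-8) + c_3e^(3t)(2,0,-3).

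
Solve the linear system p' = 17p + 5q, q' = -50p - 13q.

p(t) = K_1e^(2t)sin(5t) - K_2e^(2t)cos(5t), q(t) = -3K_1e^(2t)sin(5t) + K_1e^(2t)cos(5t) + K_2e^(2t)sin(5t) + 3K_2e^(2t)cos(5t)

Coefficient matrix A = [[17, 5], [-50, -13]].
Characteristic polynomial det(A - λI) = λ^2 - 4λ + 29 = 0.
Eigenvalues λ = 2 ± 5i (complex conjugate pair).
For λ=2+5i: an eigenvector is (0,1) - i(1,-3) = (0 - i, 1 + 3i).
A real fundamental pair from Re and Im of e^((2+5i)t)v: X_1 = e^(2t)(cos(5t)·(0,1) + sin(5t)·(1,-3)), X_2 = e^(2t)(sin(5t)·(0,1) - cos(5t)·(1,-3)).
General solution: K_1X_1 + K_2X_2.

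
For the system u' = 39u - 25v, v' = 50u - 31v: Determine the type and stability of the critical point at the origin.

unstable spiral

A = [[39,-25],[50,-31]]; det(A-λI) = λ^2 - 8λ + 41.
λ = 4 ± 5i: positive real part.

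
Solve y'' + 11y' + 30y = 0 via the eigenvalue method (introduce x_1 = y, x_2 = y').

y(t) = K_1e^(-6t) + K_2e^(-5t)

Let x_1 = y, x_2 = y'. Then x_1' = x_2 and x_2' = -30x_1 - 11x_2.
A = [[0,1],[-30,-11]]; det(A-λI) = λ^2 + 11λ + 30.
Eigenvalues λ = -6, -5 with eigenvectors (1,-6), (1,-5).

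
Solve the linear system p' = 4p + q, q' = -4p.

p(t) = -K_1e^(2t) - K_2te^(2t) - 2K_2e^(2t), q(t) = 2K_1e^(2t) + 2K_2te^(2t) + 3K_2e^(2t)

Coefficient matrix A = [[4, 1], [-4, 0]].
Characteristic polynomial det(A - λI) = λ^2 - 4λ + 4 = 0.
Single eigenvalue λ = 2 with algebraic multiplicity 2.
Eigenvector v = (-1,2); generalized eigenvector w with (A-λI)w=v is (-2,3).
General solution: e^(2t)[K_1·v + K_2·(t·v + w)].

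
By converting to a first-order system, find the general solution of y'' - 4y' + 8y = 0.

Let x_1 = y, x_2 = y'. Then x_1' = x_2 and x_2' = -8x_1 + 4x_2.
A = [[0,1],[-8,4]]; det(A-λI) = λ^2 - 4λ + 8.
Eigenvalues λ = 2 ± 2i.

y(t) = C_1e^(2t)cos(2t) + C_2e^(2t)sin(2t)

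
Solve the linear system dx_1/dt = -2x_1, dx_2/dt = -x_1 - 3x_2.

Coefficient matrix A = [[-2, 0], [-1, -3]].
Characteristic polynomial det(A - λI) = λ^2 + 5λ + 6 = 0.
Eigenvalues λ = -3, -2.
For λ=-3: (A-λI) row 1 is [1, 0], so an eigenvector is (0, 1).
For λ=-2: (A-λI) row 2 is [-1, -1], so an eigenvector is (1, -1).
General solution: K_1e^(-3t)(0,1) + K_2e^(-2t)(1,-1).

x_1(t) = K_2e^(-2t), x_2(t) = K_1e^(-3t) - K_2e^(-2t)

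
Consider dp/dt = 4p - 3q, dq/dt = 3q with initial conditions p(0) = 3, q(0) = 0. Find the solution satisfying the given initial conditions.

p(t) = 3e^(4t), q(t) = 0

Coefficient matrix A = [[4, -3], [0, 3]].
Characteristic polynomial det(A - λI) = λ^2 - 7λ + 12 = 0.
Eigenvalues λ = 3, 4.
For λ=3: (A-λI) row 1 is [1, -3], so an eigenvector is (-3, -1).
For λ=4: (A-λI) row 1 is [0, -3], so an eigenvector is (-1, 0).
General solution: C_1e^(3t)(-3,-1) + C_2e^(4t)(-1,0).
Applying p(0)=3, q(0)=0 gives C_1=0, C_2=-3.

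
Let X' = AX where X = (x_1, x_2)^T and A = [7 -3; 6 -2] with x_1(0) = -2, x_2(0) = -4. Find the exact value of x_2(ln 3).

A = [[7,-3],[6,-2]]; eigenvalues λ = 4, 1.
Eigenvectors: (-1,-1) for λ=4, (-1,-2) for λ=1.
From the initial condition, c_1 = 0, c_2 = 2.
x_2(ln 3) = (0)(3^4)(-1) + (2)(3^1)(-2) = -12.

-12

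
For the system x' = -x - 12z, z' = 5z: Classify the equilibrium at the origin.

saddle

A = [[-1,-12],[0,5]]; det(A-λI) = λ^2 - 4λ - 5.
λ = -1, 5: opposite signs.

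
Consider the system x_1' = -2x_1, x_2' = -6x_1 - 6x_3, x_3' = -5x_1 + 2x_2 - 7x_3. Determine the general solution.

Coefficient matrix A = [[-2, 0, 0], [-6, 0, -6], [-5, 2, -7]].
det(A - λI) = 0 gives eigenvalues λ = -2, -4, -3.
For λ=-2: eigenvector (1,0,-1).
For λ=-4: eigenvector (0,3,2).
For λ=-3: eigenvector (0,-2,-1).
General solution: K_1e^(-2t)(1,0,-1) + K_2e^(-4t)(0,3,2) + K_3e^(-3t)(0,-2,-1).

x_1(t) = K_1e^(-2t), x_2(t) = 3K_2e^(-4t) - 2K_3e^(-3t), x_3(t) = -K_1e^(-2t) + 2K_2e^(-4t) - K_3e^(-3t)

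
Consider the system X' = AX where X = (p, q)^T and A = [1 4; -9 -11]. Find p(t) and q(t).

p(t) = 2K_1e^(-5t) + 2K_2te^(-5t) - K_2e^(-5t), q(t) = -3K_1e^(-5t) - 3K_2te^(-5t) + 2K_2e^(-5t)

Coefficient matrix A = [[1, 4], [-9, -11]].
Characteristic polynomial det(A - λI) = λ^2 + 10λ + 25 = 0.
Single eigenvalue λ = -5 with algebraic multiplicity 2.
Eigenvector v = (2,-3); generalized eigenvector w with (A-λI)w=v is (-1,2).
General solution: e^(-5t)[K_1·v + K_2·(t·v + w)].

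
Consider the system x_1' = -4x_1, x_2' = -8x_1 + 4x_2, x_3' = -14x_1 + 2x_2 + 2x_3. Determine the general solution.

Coefficient matrix A = [[-4, 0, 0], [-8, 4, 0], [-14, 2, 2]].
det(A - λI) = 0 gives eigenvalues λ = -4, 4, 2.
For λ=-4: eigenvector (1,1,2).
For λ=4: eigenvector (0,1,1).
For λ=2: eigenvector (0,0,1).
General solution: C_1e^(-4t)(1,1,2) + C_2e^(4t)(0,1,1) + C_3e^(2t)(0,0,1).

x_1(t) = C_1e^(-4t), x_2(t) = C_1e^(-4t) + C_2e^(4t), x_3(t) = 2C_1e^(-4t) + C_2e^(4t) + C_3e^(2t)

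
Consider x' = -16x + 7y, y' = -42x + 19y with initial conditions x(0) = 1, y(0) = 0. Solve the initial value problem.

Coefficient matrix A = [[-16, 7], [-42, 19]].
Characteristic polynomial det(A - λI) = λ^2 - 3λ - 10 = 0.
Eigenvalues λ = -2, 5.
For λ=-2: (A-λI) row 1 is [-14, 7], so an eigenvector is (1, 2).
For λ=5: (A-λI) row 1 is [-21, 7], so an eigenvector is (1, 3).
General solution: C_1e^(-2t)(1,2) + C_2e^(5t)(1,3).
Applying x(0)=1, y(0)=0 gives C_1=3, C_2=-2.

x(t) = -2e^(5t) + 3e^(-2t), y(t) = -6e^(5t) + 6e^(-2t)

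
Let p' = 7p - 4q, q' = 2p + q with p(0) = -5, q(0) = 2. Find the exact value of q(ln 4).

A = [[7,-4],[2,1]]; eigenvalues λ = 5, 3.
Eigenvectors: (-2,-1) for λ=5, (1,1) for λ=3.
From the initial condition, c_1 = 7, c_2 = 9.
q(ln 4) = (7)(4^5)(-1) + (9)(4^3)(1) = -6592.

-6592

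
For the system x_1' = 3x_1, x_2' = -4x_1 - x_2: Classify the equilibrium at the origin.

saddle

A = [[3,0],[-4,-1]]; det(A-λI) = λ^2 - 2λ - 3.
λ = 3, -1: opposite signs.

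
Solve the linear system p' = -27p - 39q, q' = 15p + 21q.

Coefficient matrix A = [[-27, -39], [15, 21]].
Characteristic polynomial det(A - λI) = λ^2 + 6λ + 18 = 0.
Eigenvalues λ = -3 ± 3i (complex conjugate pair).
For λ=-3+3i: an eigenvector is (2,-1) - i(-3,2) = (2 + 3i, -1 - 2i).
A real fundamental pair from Re and Im of e^((-3+3i)t)v: X_1 = e^(-3t)(cos(3t)·(2,-1) + sin(3t)·(-3,2)), X_2 = e^(-3t)(sin(3t)·(2,-1) - cos(3t)·(-3,2)).
General solution: K_1X_1 + K_2X_2.

p(t) = -3K_1e^(-3t)sin(3t) + 2K_1e^(-3t)cos(3t) + 2K_2e^(-3t)sin(3t) + 3K_2e^(-3t)cos(3t), q(t) = 2K_1e^(-3t)sin(3t) - K_1e^(-3t)cos(3t) - K_2e^(-3t)sin(3t) - 2K_2e^(-3t)cos(3t)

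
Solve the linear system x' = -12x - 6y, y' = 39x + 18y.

x(t) = c_1e^(3t)sin(3t) + c_1e^(3t)cos(3t) + c_2e^(3t)sin(3t) - c_2e^(3t)cos(3t), y(t) = -2c_1e^(3t)sin(3t) - 3c_1e^(3t)cos(3t) - 3c_2e^(3t)sin(3t) + 2c_2e^(3t)cos(3t)

Coefficient matrix A = [[-12, -6], [39, 18]].
Characteristic polynomial det(A - λI) = λ^2 - 6λ + 18 = 0.
Eigenvalues λ = 3 ± 3i (complex conjugate pair).
For λ=3+3i: an eigenvector is (1,-3) - i(1,-2) = (1 - i, -3 + 2i).
A real fundamental pair from Re and Im of e^((3+3i)t)v: X_1 = e^(3t)(cos(3t)·(1,-3) + sin(3t)·(1,-2)), X_2 = e^(3t)(sin(3t)·(1,-3) - cos(3t)·(1,-2)).
General solution: c_1X_1 + c_2X_2.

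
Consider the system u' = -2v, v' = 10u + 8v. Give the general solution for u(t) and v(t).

u(t) = -K_1e^(4t)cos(2t) - K_2e^(4t)sin(2t), v(t) = -K_1e^(4t)sin(2t) + 2K_1e^(4t)cos(2t) + 2K_2e^(4t)sin(2t) + K_2e^(4t)cos(2t)

Coefficient matrix A = [[0, -2], [10, 8]].
Characteristic polynomial det(A - λI) = λ^2 - 8λ + 20 = 0.
Eigenvalues λ = 4 ± 2i (complex conjugate pair).
For λ=4+2i: an eigenvector is (-1,2) - i(0,-1) = (-1, 2 + i).
A real fundamental pair from Re and Im of e^((4+2i)t)v: X_1 = e^(4t)(cos(2t)·(-1,2) + sin(2t)·(0,-1)), X_2 = e^(4t)(sin(2t)·(-1,2) - cos(2t)·(0,-1)).
General solution: K_1X_1 + K_2X_2.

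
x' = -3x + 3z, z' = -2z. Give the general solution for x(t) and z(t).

x(t) = -3c_1e^(-2t) + c_2e^(-3t), z(t) = -c_1e^(-2t)

Coefficient matrix A = [[-3, 3], [0, -2]].
Characteristic polynomial det(A - λI) = λ^2 + 5λ + 6 = 0.
Eigenvalues λ = -2, -3.
For λ=-2: (A-λI) row 1 is [-1, 3], so an eigenvector is (-3, -1).
For λ=-3: (A-λI) row 1 is [0, 3], so an eigenvector is (1, 0).
General solution: c_1e^(-2t)(-3,-1) + c_2e^(-3t)(1,0).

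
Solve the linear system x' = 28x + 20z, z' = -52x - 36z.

x(t) = K_1e^(-4t)sin(4t) + 2K_1e^(-4t)cos(4t) + 2K_2e^(-4t)sin(4t) - K_2e^(-4t)cos(4t), z(t) = -2K_1e^(-4t)sin(4t) - 3K_1e^(-4t)cos(4t) - 3K_2e^(-4t)sin(4t) + 2K_2e^(-4t)cos(4t)

Coefficient matrix A = [[28, 20], [-52, -36]].
Characteristic polynomial det(A - λI) = λ^2 + 8λ + 32 = 0.
Eigenvalues λ = -4 ± 4i (complex conjugate pair).
For λ=-4+4i: an eigenvector is (2,-3) - i(1,-2) = (2 - i, -3 + 2i).
A real fundamental pair from Re and Im of e^((-4+4i)t)v: X_1 = e^(-4t)(cos(4t)·(2,-3) + sin(4t)·(1,-2)), X_2 = e^(-4t)(sin(4t)·(2,-3) - cos(4t)·(1,-2)).
General solution: K_1X_1 + K_2X_2.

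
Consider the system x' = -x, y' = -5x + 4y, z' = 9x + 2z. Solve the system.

x(t) = K_1e^(-t), y(t) = K_1e^(-t) + K_2e^(4t), z(t) = -3K_1e^(-t) + K_3e^(2t)

Coefficient matrix A = [[-1, 0, 0], [-5, 4, 0], [9, 0, 2]].
det(A - λI) = 0 gives eigenvalues λ = -1, 4, 2.
For λ=-1: eigenvector (1,1,-3).
For λ=4: eigenvector (0,1,0).
For λ=2: eigenvector (0,0,1).
General solution: K_1e^(-t)(1,1,-3) + K_2e^(4t)(0,1,0) + K_3e^(2t)(0,0,1).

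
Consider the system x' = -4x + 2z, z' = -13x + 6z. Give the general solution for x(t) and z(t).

x(t) = K_1e^(t)sin(t) + K_1e^(t)cos(t) + K_2e^(t)sin(t) - K_2e^(t)cos(t), z(t) = 2K_1e^(t)sin(t) + 3K_1e^(t)cos(t) + 3K_2e^(t)sin(t) - 2K_2e^(t)cos(t)

Coefficient matrix A = [[-4, 2], [-13, 6]].
Characteristic polynomial det(A - λI) = λ^2 - 2λ + 2 = 0.
Eigenvalues λ = 1 ± i (complex conjugate pair).
For λ=1+i: an eigenvector is (1,3) - i(1,2) = (1 - i, 3 - 2i).
A real fundamental pair from Re and Im of e^((1+i)t)v: X_1 = e^(t)(cos(t)·(1,3) + sin(t)·(1,2)), X_2 = e^(t)(sin(t)·(1,3) - cos(t)·(1,2)).
General solution: K_1X_1 + K_2X_2.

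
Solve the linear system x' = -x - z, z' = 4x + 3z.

x(t) = -C_1e^(t) - C_2te^(t) + 2C_2e^(t), z(t) = 2C_1e^(t) + 2C_2te^(t) - 3C_2e^(t)

Coefficient matrix A = [[-1, -1], [4, 3]].
Characteristic polynomial det(A - λI) = λ^2 - 2λ + 1 = 0.
Single eigenvalue λ = 1 with algebraic multiplicity 2.
Eigenvector v = (-1,2); generalized eigenvector w with (A-λI)w=v is (2,-3).
General solution: e^(t)[C_1·v + C_2·(t·v + w)].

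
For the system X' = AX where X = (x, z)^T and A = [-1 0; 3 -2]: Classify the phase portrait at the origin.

stable node

A = [[-1,0],[3,-2]]; det(A-λI) = λ^2 + 3λ + 2.
λ = -2, -1: both negative.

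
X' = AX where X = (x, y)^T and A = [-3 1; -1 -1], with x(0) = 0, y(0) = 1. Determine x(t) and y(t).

x(t) = te^(-2t), y(t) = te^(-2t) + e^(-2t)

Coefficient matrix A = [[-3, 1], [-1, -1]].
Characteristic polynomial det(A - λI) = λ^2 + 4λ + 4 = 0.
Single eigenvalue λ = -2 with algebraic multiplicity 2.
Eigenvector v = (-1,-1); generalized eigenvector w with (A-λI)w=v is (2,1).
General solution: e^(-2t)[C_1·v + C_2·(t·v + w)].
Applying x(0)=0, y(0)=1 gives C_1=-2, C_2=-1.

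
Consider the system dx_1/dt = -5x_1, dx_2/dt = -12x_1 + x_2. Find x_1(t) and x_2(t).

x_1(t) = -C_2e^(-5t), x_2(t) = -C_1e^(t) - 2C_2e^(-5t)

Coefficient matrix A = [[-5, 0], [-12, 1]].
Characteristic polynomial det(A - λI) = λ^2 + 4λ - 5 = 0.
Eigenvalues λ = 1, -5.
For λ=1: (A-λI) row 1 is [-6, 0], so an eigenvector is (0, -1).
For λ=-5: (A-λI) row 2 is [-12, 6], so an eigenvector is (-1, -2).
General solution: C_1e^(t)(0,-1) + C_2e^(-5t)(-1,-2).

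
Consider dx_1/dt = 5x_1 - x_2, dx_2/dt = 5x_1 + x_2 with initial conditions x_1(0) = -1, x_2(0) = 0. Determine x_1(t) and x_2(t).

x_1(t) = -2e^(3t)sin(t) - e^(3t)cos(t), x_2(t) = -5e^(3t)sin(t)

Coefficient matrix A = [[5, -1], [5, 1]].
Characteristic polynomial det(A - λI) = λ^2 - 6λ + 10 = 0.
Eigenvalues λ = 3 ± i (complex conjugate pair).
For λ=3+i: an eigenvector is (-1,-2) - i(0,-1) = (-1, -2 + i).
A real fundamental pair from Re and Im of e^((3+i)t)v: X_1 = e^(3t)(cos(t)·(-1,-2) + sin(t)·(0,-1)), X_2 = e^(3t)(sin(t)·(-1,-2) - cos(t)·(0,-1)).
General solution: K_1X_1 + K_2X_2.
Applying x_1(0)=-1, x_2(0)=0 gives K_1=1, K_2=2.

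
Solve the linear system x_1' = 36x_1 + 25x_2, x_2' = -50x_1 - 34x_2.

x_1(t) = -2C_1e^(t)sin(5t) - C_1e^(t)cos(5t) - C_2e^(t)sin(5t) + 2C_2e^(t)cos(5t), x_2(t) = 3C_1e^(t)sin(5t) + C_1e^(t)cos(5t) + C_2e^(t)sin(5t) - 3C_2e^(t)cos(5t)

Coefficient matrix A = [[36, 25], [-50, -34]].
Characteristic polynomial det(A - λI) = λ^2 - 2λ + 26 = 0.
Eigenvalues λ = 1 ± 5i (complex conjugate pair).
For λ=1+5i: an eigenvector is (-1,1) - i(-2,3) = (-1 + 2i, 1 - 3i).
A real fundamental pair from Re and Im of e^((1+5i)t)v: X_1 = e^(t)(cos(5t)·(-1,1) + sin(5t)·(-2,3)), X_2 = e^(t)(sin(5t)·(-1,1) - cos(5t)·(-2,3)).
General solution: C_1X_1 + C_2X_2.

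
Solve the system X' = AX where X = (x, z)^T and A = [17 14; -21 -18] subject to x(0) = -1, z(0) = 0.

x(t) = -3e^(3t) + 2e^(-4t), z(t) = 3e^(3t) - 3e^(-4t)

Coefficient matrix A = [[17, 14], [-21, -18]].
Characteristic polynomial det(A - λI) = λ^2 + λ - 12 = 0.
Eigenvalues λ = 3, -4.
For λ=3: (A-λI) row 1 is [14, 14], so an eigenvector is (-1, 1).
For λ=-4: (A-λI) row 1 is [21, 14], so an eigenvector is (-2, 3).
General solution: K_1e^(3t)(-1,1) + K_2e^(-4t)(-2,3).
Applying x(0)=-1, z(0)=0 gives K_1=3, K_2=-1.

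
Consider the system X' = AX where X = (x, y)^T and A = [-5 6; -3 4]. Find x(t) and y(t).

x(t) = C_1e^(t) + 2C_2e^(-2t), y(t) = C_1e^(t) + C_2e^(-2t)

Coefficient matrix A = [[-5, 6], [-3, 4]].
Characteristic polynomial det(A - λI) = λ^2 + λ - 2 = 0.
Eigenvalues λ = 1, -2.
For λ=1: (A-λI) row 1 is [-6, 6], so an eigenvector is (1, 1).
For λ=-2: (A-λI) row 1 is [-3, 6], so an eigenvector is (2, 1).
General solution: C_1e^(t)(1,1) + C_2e^(-2t)(2,1).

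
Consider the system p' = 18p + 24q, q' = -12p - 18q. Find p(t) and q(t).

Coefficient matrix A = [[18, 24], [-12, -18]].
Characteristic polynomial det(A - λI) = λ^2 - 36 = 0.
Eigenvalues λ = -6, 6.
For λ=-6: (A-λI) row 1 is [24, 24], so an eigenvector is (1, -1).
For λ=6: (A-λI) row 1 is [12, 24], so an eigenvector is (2, -1).
General solution: C_1e^(-6t)(1,-1) + C_2e^(6t)(2,-1).

p(t) = C_1e^(-6t) + 2C_2e^(6t), q(t) = -C_1e^(-6t) - C_2e^(6t)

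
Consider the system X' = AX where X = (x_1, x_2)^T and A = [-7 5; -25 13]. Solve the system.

Coefficient matrix A = [[-7, 5], [-25, 13]].
Characteristic polynomial det(A - λI) = λ^2 - 6λ + 34 = 0.
Eigenvalues λ = 3 ± 5i (complex conjugate pair).
For λ=3+5i: an eigenvector is (0,1) - i(1,2) = (0 - i, 1 - 2i).
A real fundamental pair from Re and Im of e^((3+5i)t)v: X_1 = e^(3t)(cos(5t)·(0,1) + sin(5t)·(1,2)), X_2 = e^(3t)(sin(5t)·(0,1) - cos(5t)·(1,2)).
General solution: K_1X_1 + K_2X_2.

x_1(t) = K_1e^(3t)sin(5t) - K_2e^(3t)cos(5t), x_2(t) = 2K_1e^(3t)sin(5t) + K_1e^(3t)cos(5t) + K_2e^(3t)sin(5t) - 2K_2e^(3t)cos(5t)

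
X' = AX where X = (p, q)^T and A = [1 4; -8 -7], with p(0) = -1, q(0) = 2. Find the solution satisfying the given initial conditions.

p(t) = e^(-3t)sin(4t) - e^(-3t)cos(4t), q(t) = 2e^(-3t)cos(4t)

Coefficient matrix A = [[1, 4], [-8, -7]].
Characteristic polynomial det(A - λI) = λ^2 + 6λ + 25 = 0.
Eigenvalues λ = -3 ± 4i (complex conjugate pair).
For λ=-3+4i: an eigenvector is (0,-1) - i(-1,1) = (0 + i, -1 - i).
A real fundamental pair from Re and Im of e^((-3+4i)t)v: X_1 = e^(-3t)(cos(4t)·(0,-1) + sin(4t)·(-1,1)), X_2 = e^(-3t)(sin(4t)·(0,-1) - cos(4t)·(-1,1)).
General solution: K_1X_1 + K_2X_2.
Applying p(0)=-1, q(0)=2 gives K_1=-1, K_2=-1.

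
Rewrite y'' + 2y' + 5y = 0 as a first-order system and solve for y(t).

y(t) = K_1e^(-t)cos(2t) + K_2e^(-t)sin(2t)

Let x_1 = y, x_2 = y'. Then x_1' = x_2 and x_2' = -5x_1 - 2x_2.
A = [[0,1],[-5,-2]]; det(A-λI) = λ^2 + 2λ + 5.
Eigenvalues λ = -1 ± 2i.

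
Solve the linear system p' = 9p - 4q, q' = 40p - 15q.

p(t) = c_1e^(-3t)sin(4t) - c_2e^(-3t)cos(4t), q(t) = 3c_1e^(-3t)sin(4t) - c_1e^(-3t)cos(4t) - c_2e^(-3t)sin(4t) - 3c_2e^(-3t)cos(4t)

Coefficient matrix A = [[9, -4], [40, -15]].
Characteristic polynomial det(A - λI) = λ^2 + 6λ + 25 = 0.
Eigenvalues λ = -3 ± 4i (complex conjugate pair).
For λ=-3+4i: an eigenvector is (0,-1) - i(1,3) = (0 - i, -1 - 3i).
A real fundamental pair from Re and Im of e^((-3+4i)t)v: X_1 = e^(-3t)(cos(4t)·(0,-1) + sin(4t)·(1,3)), X_2 = e^(-3t)(sin(4t)·(0,-1) - cos(4t)·(1,3)).
General solution: c_1X_1 + c_2X_2.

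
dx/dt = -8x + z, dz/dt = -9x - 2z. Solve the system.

x(t) = -c_1e^(-5t) - c_2te^(-5t) + c_2e^(-5t), z(t) = -3c_1e^(-5t) - 3c_2te^(-5t) + 2c_2e^(-5t)

Coefficient matrix A = [[-8, 1], [-9, -2]].
Characteristic polynomial det(A - λI) = λ^2 + 10λ + 25 = 0.
Single eigenvalue λ = -5 with algebraic multiplicity 2.
Eigenvector v = (-1,-3); generalized eigenvector w with (A-λI)w=v is (1,2).
General solution: e^(-5t)[c_1·v + c_2·(t·v + w)].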